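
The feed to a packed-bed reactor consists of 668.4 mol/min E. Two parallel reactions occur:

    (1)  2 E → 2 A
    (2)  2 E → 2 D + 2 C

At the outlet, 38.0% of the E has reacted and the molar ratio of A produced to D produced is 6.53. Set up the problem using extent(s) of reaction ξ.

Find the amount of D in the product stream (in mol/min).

33.7 mol/min

Conversion of E: E consumed = 0.38 × 668.4 = 254 mol/min = 2ξ₁ + 2ξ₂.
Selectivity: 2ξ₁ / (2ξ₂) = 6.53 → ξ₁ = 6.53 ξ₂.
Substitute: (2·6.53 + 2) ξ₂ = 254 → ξ₂ = 16.87 mol/min, ξ₁ = 110.1 mol/min.
Outlet amounts (n = n₀ + Σ ν·ξ):
  E: 668.4 − 2(110.1) − 2(16.87) = 414.4
  A: 0 + 2(110.1) = 220.3
  D: 0 + 2(16.87) = 33.73
  C: 0 + 2(16.87) = 33.73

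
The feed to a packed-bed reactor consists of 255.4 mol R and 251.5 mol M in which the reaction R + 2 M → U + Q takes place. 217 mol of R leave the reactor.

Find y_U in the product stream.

0.082

For R: n = n₀ − 1ξ → 217 = 255.4 − 1ξ, giving ξ = 38.4 mol.
Outlet amounts (n = n₀ + ν ξ):
  R: 255.4 − 1(38.4) = 217
  M: 251.5 − 2(38.4) = 174.7
  U: 0 + 1(38.4) = 38.4
  Q: 0 + 1(38.4) = 38.4
Total out = 468.5 mol; y_U = 38.4 / 468.5 = 0.08196.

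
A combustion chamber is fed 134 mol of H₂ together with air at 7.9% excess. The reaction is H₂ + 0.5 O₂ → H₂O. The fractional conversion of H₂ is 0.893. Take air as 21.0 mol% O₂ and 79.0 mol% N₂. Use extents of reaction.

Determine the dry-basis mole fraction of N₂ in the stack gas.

Stoichiometric O₂ = 0.5 × 134 = 67 mol; O₂ fed = 67 × 1.079 = 72.29 mol.
N₂ fed = 72.29 × 79/21 = 272 mol.
Fuel reacted = 0.893 × 134 → ξ = 119.7 mol.
Outlet (n = n₀ + ν ξ):
  H₂: 134 − 1(119.7) = 14.34
  O₂: 72.29 − 0.5(119.7) = 12.46
  N₂: 272 (inert)
  H₂O: 0 + 1(119.7) = 119.7
Dry total = 298.8 mol; y_N₂ (dry) = 272 / 298.8 = 0.9103.

0.91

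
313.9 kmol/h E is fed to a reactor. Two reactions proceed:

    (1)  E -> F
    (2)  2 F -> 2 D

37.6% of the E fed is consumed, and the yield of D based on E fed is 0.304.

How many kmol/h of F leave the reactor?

Conversion of E: E consumed = 1ξ₁ = 0.376 × 313.9 → ξ₁ = 118 kmol/h.
Yield of D: 2ξ₂ / 313.9 = 0.304 → ξ₂ = 47.71 kmol/h.
Outlet amounts (n = n₀ + Σ ν·ξ):
  E: 313.9 − 1(118) = 195.9
  F: 0 + 1(118) − 2(47.71) = 22.6
  D: 0 + 2(47.71) = 95.43

22.6 kmol/h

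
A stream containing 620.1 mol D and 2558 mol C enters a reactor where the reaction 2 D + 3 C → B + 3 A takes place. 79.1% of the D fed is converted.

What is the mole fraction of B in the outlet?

0.0836

D reacted = 0.791 × 620.1 = 490.5 mol; ν_D = −2, so ξ = 490.5/2 = 245.2 mol.
Outlet amounts (n = n₀ + ν ξ):
  D: 620.1 − 2(245.2) = 129.6
  C: 2558 − 3(245.2) = 1822
  B: 0 + 1(245.2) = 245.2
  A: 0 + 3(245.2) = 735.7
Total out = 2933 mol; y_B = 245.2 / 2933 = 0.08362.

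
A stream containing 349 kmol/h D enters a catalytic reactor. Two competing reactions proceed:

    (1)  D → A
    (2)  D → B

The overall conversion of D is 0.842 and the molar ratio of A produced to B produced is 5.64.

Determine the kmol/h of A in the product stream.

250 kmol/h

Conversion of D: D consumed = 0.842 × 349 = 293.9 kmol/h = 1ξ₁ + 1ξ₂.
Selectivity: 1ξ₁ / (1ξ₂) = 5.64 → ξ₁ = 5.64 ξ₂.
Substitute: (1·5.64 + 1) ξ₂ = 293.9 → ξ₂ = 44.26 kmol/h, ξ₁ = 249.6 kmol/h.
Outlet amounts (n = n₀ + Σ ν·ξ):
  D: 349 − 1(249.6) − 1(44.26) = 55.14
  A: 0 + 1(249.6) = 249.6
  B: 0 + 1(44.26) = 44.26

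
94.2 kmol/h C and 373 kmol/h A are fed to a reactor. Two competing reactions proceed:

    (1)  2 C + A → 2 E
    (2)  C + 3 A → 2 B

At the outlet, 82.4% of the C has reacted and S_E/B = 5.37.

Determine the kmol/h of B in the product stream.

13.2 kmol/h

Conversion of C: C consumed = 0.824 × 94.2 = 77.62 kmol/h = 2ξ₁ + 1ξ₂.
Selectivity: 2ξ₁ / (2ξ₂) = 5.37 → ξ₁ = 5.37 ξ₂.
Substitute: (2·5.37 + 1) ξ₂ = 77.62 → ξ₂ = 6.612 kmol/h, ξ₁ = 35.5 kmol/h.
Outlet amounts (n = n₀ + Σ ν·ξ):
  C: 94.2 − 2(35.5) − 1(6.612) = 16.58
  A: 373 − 1(35.5) − 3(6.612) = 317.7
  E: 0 + 2(35.5) = 71.01
  B: 0 + 2(6.612) = 13.22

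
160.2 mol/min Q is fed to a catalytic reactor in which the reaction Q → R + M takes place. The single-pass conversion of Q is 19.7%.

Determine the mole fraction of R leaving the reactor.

0.165

Q reacted = 0.197 × 160.2 = 31.56 mol/min; ν_Q = −1, so ξ = 31.56/1 = 31.56 mol/min.
Outlet amounts (n = n₀ + ν ξ):
  Q: 160.2 − 1(31.56) = 128.6
  R: 0 + 1(31.56) = 31.56
  M: 0 + 1(31.56) = 31.56
Total out = 191.8 mol/min; y_R = 31.56 / 191.8 = 0.1646.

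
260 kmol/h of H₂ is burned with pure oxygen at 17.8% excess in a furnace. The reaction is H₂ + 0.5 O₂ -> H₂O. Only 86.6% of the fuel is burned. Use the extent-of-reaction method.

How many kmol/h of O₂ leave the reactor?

Stoichiometric O₂ = 0.5 × 260 = 130 kmol/h; O₂ fed = 130 × 1.178 = 153.1 kmol/h.
Fuel reacted = 0.866 × 260 → ξ = 225.2 kmol/h.
Outlet (n = n₀ + ν ξ):
  H₂: 260 − 1(225.2) = 34.84
  O₂: 153.1 − 0.5(225.2) = 40.56
  H₂O: 0 + 1(225.2) = 225.2

40.6 kmol/h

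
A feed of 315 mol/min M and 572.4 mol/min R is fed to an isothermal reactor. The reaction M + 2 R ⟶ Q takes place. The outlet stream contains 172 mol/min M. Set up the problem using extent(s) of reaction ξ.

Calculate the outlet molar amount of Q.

143 mol/min

For M: n = n₀ − 1ξ → 172 = 315 − 1ξ, giving ξ = 143 mol/min.
Outlet amounts (n = n₀ + ν ξ):
  M: 315 − 1(143) = 172
  R: 572.4 − 2(143) = 286.4
  Q: 0 + 1(143) = 143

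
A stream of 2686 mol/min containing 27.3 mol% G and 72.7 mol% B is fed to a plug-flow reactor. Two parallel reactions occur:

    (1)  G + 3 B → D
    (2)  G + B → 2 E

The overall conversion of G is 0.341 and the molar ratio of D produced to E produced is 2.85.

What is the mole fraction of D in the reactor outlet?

Conversion of G: G consumed = 0.341 × 733.3 = 250 mol/min = 1ξ₁ + 1ξ₂.
Selectivity: 1ξ₁ / (2ξ₂) = 2.85 → ξ₁ = 5.7 ξ₂.
Substitute: (1·5.7 + 1) ξ₂ = 250 → ξ₂ = 37.32 mol/min, ξ₁ = 212.7 mol/min.
Outlet amounts (n = n₀ + Σ ν·ξ):
  G: 733.3 − 1(212.7) − 1(37.32) = 483.2
  B: 1953 − 3(212.7) − 1(37.32) = 1277
  D: 0 + 1(212.7) = 212.7
  E: 0 + 2(37.32) = 74.64
Total out = 2048 mol/min; y_D = 212.7 / 2048 = 0.1039.

0.104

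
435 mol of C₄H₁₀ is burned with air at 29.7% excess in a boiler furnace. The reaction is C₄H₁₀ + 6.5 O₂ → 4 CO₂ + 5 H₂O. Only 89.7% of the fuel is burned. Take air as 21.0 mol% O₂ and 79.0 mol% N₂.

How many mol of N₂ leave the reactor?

Stoichiometric O₂ = 6.5 × 435 = 2828 mol; O₂ fed = 2828 × 1.297 = 3667 mol.
N₂ fed = 3667 × 79/21 = 13800 mol.
Fuel reacted = 0.897 × 435 → ξ = 390.2 mol.
Outlet (n = n₀ + ν ξ):
  C₄H₁₀: 435 − 1(390.2) = 44.81
  O₂: 3667 − 6.5(390.2) = 1131
  N₂: 13800 (inert)
  CO₂: 0 + 4(390.2) = 1561
  H₂O: 0 + 5(390.2) = 1951

13800 mol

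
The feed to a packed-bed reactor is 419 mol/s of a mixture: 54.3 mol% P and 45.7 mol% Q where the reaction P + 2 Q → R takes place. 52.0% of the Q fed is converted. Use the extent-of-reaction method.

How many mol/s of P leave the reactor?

Q reacted = 0.52 × 191.5 = 99.57 mol/s; ν_Q = −2, so ξ = 99.57/2 = 49.79 mol/s.
Outlet amounts (n = n₀ + ν ξ):
  P: 227.5 − 1(49.79) = 177.7
  Q: 191.5 − 2(49.79) = 91.91
  R: 0 + 1(49.79) = 49.79

178 mol/s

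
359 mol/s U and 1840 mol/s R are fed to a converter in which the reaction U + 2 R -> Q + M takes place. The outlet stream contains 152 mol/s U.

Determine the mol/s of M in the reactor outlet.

For U: n = n₀ − 1ξ → 152 = 359 − 1ξ, giving ξ = 207 mol/s.
Outlet amounts (n = n₀ + ν ξ):
  U: 359 − 1(207) = 152
  R: 1840 − 2(207) = 1426
  Q: 0 + 1(207) = 207
  M: 0 + 1(207) = 207

207 mol/s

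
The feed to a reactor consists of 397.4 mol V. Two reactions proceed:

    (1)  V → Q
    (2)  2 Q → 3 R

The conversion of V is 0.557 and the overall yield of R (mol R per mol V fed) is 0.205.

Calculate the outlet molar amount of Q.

167 mol

Conversion of V: V consumed = 1ξ₁ = 0.557 × 397.4 → ξ₁ = 221.4 mol.
Yield of R: 3ξ₂ / 397.4 = 0.205 → ξ₂ = 27.16 mol.
Outlet amounts (n = n₀ + Σ ν·ξ):
  V: 397.4 − 1(221.4) = 176
  Q: 0 + 1(221.4) − 2(27.16) = 167
  R: 0 + 3(27.16) = 81.47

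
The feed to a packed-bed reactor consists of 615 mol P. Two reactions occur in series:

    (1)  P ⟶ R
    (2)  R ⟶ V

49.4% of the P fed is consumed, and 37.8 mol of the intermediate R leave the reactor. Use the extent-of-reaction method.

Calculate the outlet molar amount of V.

Conversion of P: P consumed = 1ξ₁ = 0.494 × 615 → ξ₁ = 303.8 mol.
R balance: n_R = 0 + 1ξ₁ − 1ξ₂ = 37.8 → ξ₂ = (1·303.8 − 37.8)/1 = 266 mol.
Outlet amounts (n = n₀ + Σ ν·ξ):
  P: 615 − 1(303.8) = 311.2
  R: 0 + 1(303.8) − 1(266) = 37.8
  V: 0 + 1(266) = 266

266 mol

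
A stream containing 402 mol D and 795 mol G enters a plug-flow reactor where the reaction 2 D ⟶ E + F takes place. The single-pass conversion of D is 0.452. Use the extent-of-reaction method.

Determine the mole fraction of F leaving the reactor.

D reacted = 0.452 × 402 = 181.7 mol; ν_D = −2, so ξ = 181.7/2 = 90.85 mol.
Outlet amounts (n = n₀ + ν ξ):
  D: 402 − 2(90.85) = 220.3
  E: 0 + 1(90.85) = 90.85
  F: 0 + 1(90.85) = 90.85
  G: 795 (inert)
Total out = 1197 mol; y_F = 90.85 / 1197 = 0.0759.

0.0759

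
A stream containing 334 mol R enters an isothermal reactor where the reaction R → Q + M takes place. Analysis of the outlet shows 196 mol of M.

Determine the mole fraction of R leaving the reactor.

0.26

For M: n = n₀ + 1ξ → 196 = 0 + 1ξ, giving ξ = 196 mol.
Outlet amounts (n = n₀ + ν ξ):
  R: 334 − 1(196) = 138
  Q: 0 + 1(196) = 196
  M: 0 + 1(196) = 196
Total out = 530 mol; y_R = 138 / 530 = 0.2604.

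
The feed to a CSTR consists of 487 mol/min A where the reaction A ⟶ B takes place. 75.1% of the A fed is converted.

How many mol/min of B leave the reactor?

A reacted = 0.751 × 487 = 365.7 mol/min; ν_A = −1, so ξ = 365.7/1 = 365.7 mol/min.
Outlet amounts (n = n₀ + ν ξ):
  A: 487 − 1(365.7) = 121.3
  B: 0 + 1(365.7) = 365.7

366 mol/min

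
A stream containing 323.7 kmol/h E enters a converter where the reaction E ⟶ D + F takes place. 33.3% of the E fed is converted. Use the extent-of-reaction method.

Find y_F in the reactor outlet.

E reacted = 0.333 × 323.7 = 107.8 kmol/h; ν_E = −1, so ξ = 107.8/1 = 107.8 kmol/h.
Outlet amounts (n = n₀ + ν ξ):
  E: 323.7 − 1(107.8) = 215.9
  D: 0 + 1(107.8) = 107.8
  F: 0 + 1(107.8) = 107.8
Total out = 431.5 kmol/h; y_F = 107.8 / 431.5 = 0.2498.

0.25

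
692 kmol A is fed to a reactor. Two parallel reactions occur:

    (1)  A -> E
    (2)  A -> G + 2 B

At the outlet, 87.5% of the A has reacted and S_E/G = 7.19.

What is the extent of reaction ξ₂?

Conversion of A: A consumed = 0.875 × 692 = 605.5 kmol = 1ξ₁ + 1ξ₂.
Selectivity: 1ξ₁ / (1ξ₂) = 7.19 → ξ₁ = 7.19 ξ₂.
Substitute: (1·7.19 + 1) ξ₂ = 605.5 → ξ₂ = 73.93 kmol, ξ₁ = 531.6 kmol.
Outlet amounts (n = n₀ + Σ ν·ξ):
  A: 692 − 1(531.6) − 1(73.93) = 86.5
  E: 0 + 1(531.6) = 531.6
  G: 0 + 1(73.93) = 73.93
  B: 0 + 2(73.93) = 147.9

ξ₂ = 73.9 kmol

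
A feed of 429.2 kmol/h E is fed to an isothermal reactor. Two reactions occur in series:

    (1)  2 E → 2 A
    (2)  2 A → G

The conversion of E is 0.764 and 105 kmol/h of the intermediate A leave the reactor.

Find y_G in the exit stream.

0.351

Conversion of E: E consumed = 2ξ₁ = 0.764 × 429.2 → ξ₁ = 164 kmol/h.
A balance: n_A = 0 + 2ξ₁ − 2ξ₂ = 105 → ξ₂ = (2·164 − 105)/2 = 111.5 kmol/h.
Outlet amounts (n = n₀ + Σ ν·ξ):
  E: 429.2 − 2(164) = 101.3
  A: 0 + 2(164) − 2(111.5) = 105
  G: 0 + 1(111.5) = 111.5
Total out = 317.7 kmol/h; y_G = 111.5 / 317.7 = 0.3508.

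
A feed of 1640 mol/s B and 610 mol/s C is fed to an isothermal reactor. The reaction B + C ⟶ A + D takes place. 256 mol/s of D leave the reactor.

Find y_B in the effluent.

For D: n = n₀ + 1ξ → 256 = 0 + 1ξ, giving ξ = 256 mol/s.
Outlet amounts (n = n₀ + ν ξ):
  B: 1640 − 1(256) = 1384
  C: 610 − 1(256) = 354
  A: 0 + 1(256) = 256
  D: 0 + 1(256) = 256
Total out = 2250 mol/s; y_B = 1384 / 2250 = 0.6151.

0.615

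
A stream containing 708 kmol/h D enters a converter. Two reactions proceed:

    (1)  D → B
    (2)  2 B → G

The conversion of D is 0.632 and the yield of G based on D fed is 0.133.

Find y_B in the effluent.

0.422

Conversion of D: D consumed = 1ξ₁ = 0.632 × 708 → ξ₁ = 447.5 kmol/h.
Yield of G: 1ξ₂ / 708 = 0.133 → ξ₂ = 94.16 kmol/h.
Outlet amounts (n = n₀ + Σ ν·ξ):
  D: 708 − 1(447.5) = 260.5
  B: 0 + 1(447.5) − 2(94.16) = 259.1
  G: 0 + 1(94.16) = 94.16
Total out = 613.8 kmol/h; y_B = 259.1 / 613.8 = 0.4221.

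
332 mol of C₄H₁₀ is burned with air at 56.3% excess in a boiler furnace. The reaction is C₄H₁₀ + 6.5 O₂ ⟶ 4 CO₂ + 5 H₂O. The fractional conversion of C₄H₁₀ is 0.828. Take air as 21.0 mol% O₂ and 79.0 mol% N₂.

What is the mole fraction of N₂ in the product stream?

0.755

Stoichiometric O₂ = 6.5 × 332 = 2158 mol; O₂ fed = 2158 × 1.563 = 3373 mol.
N₂ fed = 3373 × 79/21 = 12690 mol.
Fuel reacted = 0.828 × 332 → ξ = 274.9 mol.
Outlet (n = n₀ + ν ξ):
  C₄H₁₀: 332 − 1(274.9) = 57.1
  O₂: 3373 − 6.5(274.9) = 1586
  N₂: 12690 (inert)
  CO₂: 0 + 4(274.9) = 1100
  H₂O: 0 + 5(274.9) = 1374
Total out = 16810 mol; y_N₂ = 12690 / 16810 = 0.755.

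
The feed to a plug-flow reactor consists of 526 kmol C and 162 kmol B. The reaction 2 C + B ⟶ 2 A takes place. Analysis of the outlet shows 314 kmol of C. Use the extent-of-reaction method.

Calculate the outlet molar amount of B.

56 kmol

For C: n = n₀ − 2ξ → 314 = 526 − 2ξ, giving ξ = 106 kmol.
Outlet amounts (n = n₀ + ν ξ):
  C: 526 − 2(106) = 314
  B: 162 − 1(106) = 56
  A: 0 + 2(106) = 212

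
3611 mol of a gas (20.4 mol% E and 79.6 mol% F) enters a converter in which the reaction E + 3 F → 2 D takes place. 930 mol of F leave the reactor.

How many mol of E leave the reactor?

88.5 mol

For F: n = n₀ − 3ξ → 930 = 2874 − 3ξ, giving ξ = 648.1 mol.
Outlet amounts (n = n₀ + ν ξ):
  E: 736.6 − 1(648.1) = 88.53
  F: 2874 − 3(648.1) = 930
  D: 0 + 2(648.1) = 1296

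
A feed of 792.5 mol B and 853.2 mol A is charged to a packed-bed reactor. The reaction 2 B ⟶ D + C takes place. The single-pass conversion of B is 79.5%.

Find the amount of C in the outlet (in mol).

315 mol

B reacted = 0.795 × 792.5 = 630 mol; ν_B = −2, so ξ = 630/2 = 315 mol.
Outlet amounts (n = n₀ + ν ξ):
  B: 792.5 − 2(315) = 162.5
  D: 0 + 1(315) = 315
  C: 0 + 1(315) = 315
  A: 853.2 (inert)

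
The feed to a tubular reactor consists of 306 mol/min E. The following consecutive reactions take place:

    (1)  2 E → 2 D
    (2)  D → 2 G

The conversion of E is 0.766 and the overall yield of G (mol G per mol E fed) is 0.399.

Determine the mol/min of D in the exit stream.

173 mol/min

Conversion of E: E consumed = 2ξ₁ = 0.766 × 306 → ξ₁ = 117.2 mol/min.
Yield of G: 2ξ₂ / 306 = 0.399 → ξ₂ = 61.05 mol/min.
Outlet amounts (n = n₀ + Σ ν·ξ):
  E: 306 − 2(117.2) = 71.6
  D: 0 + 2(117.2) − 1(61.05) = 173.3
  G: 0 + 2(61.05) = 122.1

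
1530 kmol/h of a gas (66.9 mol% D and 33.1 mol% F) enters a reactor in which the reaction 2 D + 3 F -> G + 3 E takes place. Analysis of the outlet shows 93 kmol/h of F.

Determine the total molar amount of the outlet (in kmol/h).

For F: n = n₀ − 3ξ → 93 = 506.4 − 3ξ, giving ξ = 137.8 kmol/h.
Outlet amounts (n = n₀ + ν ξ):
  D: 1024 − 2(137.8) = 748
  F: 506.4 − 3(137.8) = 93
  G: 0 + 1(137.8) = 137.8
  E: 0 + 3(137.8) = 413.4
Total out = 748 + 93 + 137.8 + 413.4 = 1392 kmol/h.

1390 kmol/h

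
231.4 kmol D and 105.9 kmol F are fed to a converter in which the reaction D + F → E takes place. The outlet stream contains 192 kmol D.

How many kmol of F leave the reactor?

For D: n = n₀ − 1ξ → 192 = 231.4 − 1ξ, giving ξ = 39.4 kmol.
Outlet amounts (n = n₀ + ν ξ):
  D: 231.4 − 1(39.4) = 192
  F: 105.9 − 1(39.4) = 66.5
  E: 0 + 1(39.4) = 39.4

66.5 kmol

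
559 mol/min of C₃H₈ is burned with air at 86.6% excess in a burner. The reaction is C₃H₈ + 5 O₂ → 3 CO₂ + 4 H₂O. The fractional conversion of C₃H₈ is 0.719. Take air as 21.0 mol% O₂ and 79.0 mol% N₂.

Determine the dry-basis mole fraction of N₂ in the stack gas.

Stoichiometric O₂ = 5 × 559 = 2795 mol/min; O₂ fed = 2795 × 1.866 = 5215 mol/min.
N₂ fed = 5215 × 79/21 = 19620 mol/min.
Fuel reacted = 0.719 × 559 → ξ = 401.9 mol/min.
Outlet (n = n₀ + ν ξ):
  C₃H₈: 559 − 1(401.9) = 157.1
  O₂: 5215 − 5(401.9) = 3206
  N₂: 19620 (inert)
  CO₂: 0 + 3(401.9) = 1206
  H₂O: 0 + 4(401.9) = 1608
Dry total = 24190 mol/min; y_N₂ (dry) = 19620 / 24190 = 0.8111.

0.811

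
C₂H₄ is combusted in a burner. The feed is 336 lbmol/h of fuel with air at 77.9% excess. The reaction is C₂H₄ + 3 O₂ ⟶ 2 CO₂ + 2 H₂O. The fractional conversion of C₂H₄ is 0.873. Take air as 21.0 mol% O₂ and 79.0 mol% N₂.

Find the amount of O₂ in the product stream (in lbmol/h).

Stoichiometric O₂ = 3 × 336 = 1008 lbmol/h; O₂ fed = 1008 × 1.779 = 1793 lbmol/h.
N₂ fed = 1793 × 79/21 = 6746 lbmol/h.
Fuel reacted = 0.873 × 336 → ξ = 293.3 lbmol/h.
Outlet (n = n₀ + ν ξ):
  C₂H₄: 336 − 1(293.3) = 42.67
  O₂: 1793 − 3(293.3) = 913.2
  N₂: 6746 (inert)
  CO₂: 0 + 2(293.3) = 586.7
  H₂O: 0 + 2(293.3) = 586.7

913 lbmol/h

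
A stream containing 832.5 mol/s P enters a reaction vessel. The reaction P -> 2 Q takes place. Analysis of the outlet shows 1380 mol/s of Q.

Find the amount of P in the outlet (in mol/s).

142 mol/s

For Q: n = n₀ + 2ξ → 1380 = 0 + 2ξ, giving ξ = 690 mol/s.
Outlet amounts (n = n₀ + ν ξ):
  P: 832.5 − 1(690) = 142.5
  Q: 0 + 2(690) = 1380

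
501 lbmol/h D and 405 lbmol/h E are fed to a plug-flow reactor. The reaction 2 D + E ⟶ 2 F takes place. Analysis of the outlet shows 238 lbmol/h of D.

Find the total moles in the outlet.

774 lbmol/h

For D: n = n₀ − 2ξ → 238 = 501 − 2ξ, giving ξ = 131.5 lbmol/h.
Outlet amounts (n = n₀ + ν ξ):
  D: 501 − 2(131.5) = 238
  E: 405 − 1(131.5) = 273.5
  F: 0 + 2(131.5) = 263
Total out = 238 + 273.5 + 263 = 774.5 lbmol/h.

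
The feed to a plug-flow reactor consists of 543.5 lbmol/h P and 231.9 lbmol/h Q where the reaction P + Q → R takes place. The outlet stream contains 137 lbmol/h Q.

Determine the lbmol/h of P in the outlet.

For Q: n = n₀ − 1ξ → 137 = 231.9 − 1ξ, giving ξ = 94.9 lbmol/h.
Outlet amounts (n = n₀ + ν ξ):
  P: 543.5 − 1(94.9) = 448.6
  Q: 231.9 − 1(94.9) = 137
  R: 0 + 1(94.9) = 94.9

449 lbmol/h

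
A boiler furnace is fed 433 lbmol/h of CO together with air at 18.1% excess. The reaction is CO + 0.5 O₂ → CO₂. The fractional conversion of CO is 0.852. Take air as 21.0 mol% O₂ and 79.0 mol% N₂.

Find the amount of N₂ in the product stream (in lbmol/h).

Stoichiometric O₂ = 0.5 × 433 = 216.5 lbmol/h; O₂ fed = 216.5 × 1.181 = 255.7 lbmol/h.
N₂ fed = 255.7 × 79/21 = 961.9 lbmol/h.
Fuel reacted = 0.852 × 433 → ξ = 368.9 lbmol/h.
Outlet (n = n₀ + ν ξ):
  CO: 433 − 1(368.9) = 64.08
  O₂: 255.7 − 0.5(368.9) = 71.23
  N₂: 961.9 (inert)
  CO₂: 0 + 1(368.9) = 368.9

962 lbmol/h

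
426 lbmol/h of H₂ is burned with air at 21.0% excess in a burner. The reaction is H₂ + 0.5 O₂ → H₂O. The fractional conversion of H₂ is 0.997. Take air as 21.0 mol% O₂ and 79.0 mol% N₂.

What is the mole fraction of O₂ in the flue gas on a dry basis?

Stoichiometric O₂ = 0.5 × 426 = 213 lbmol/h; O₂ fed = 213 × 1.210 = 257.7 lbmol/h.
N₂ fed = 257.7 × 79/21 = 969.6 lbmol/h.
Fuel reacted = 0.997 × 426 → ξ = 424.7 lbmol/h.
Outlet (n = n₀ + ν ξ):
  H₂: 426 − 1(424.7) = 1.278
  O₂: 257.7 − 0.5(424.7) = 45.37
  N₂: 969.6 (inert)
  H₂O: 0 + 1(424.7) = 424.7
Dry total = 1016 lbmol/h; y_O₂ (dry) = 45.37 / 1016 = 0.04465.

0.0446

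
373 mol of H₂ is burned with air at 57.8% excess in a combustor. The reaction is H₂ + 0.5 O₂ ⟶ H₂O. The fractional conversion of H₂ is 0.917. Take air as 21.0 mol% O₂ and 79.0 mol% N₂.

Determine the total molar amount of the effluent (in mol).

Stoichiometric O₂ = 0.5 × 373 = 186.5 mol; O₂ fed = 186.5 × 1.578 = 294.3 mol.
N₂ fed = 294.3 × 79/21 = 1107 mol.
Fuel reacted = 0.917 × 373 → ξ = 342 mol.
Outlet (n = n₀ + ν ξ):
  H₂: 373 − 1(342) = 30.96
  O₂: 294.3 − 0.5(342) = 123.3
  N₂: 1107 (inert)
  H₂O: 0 + 1(342) = 342
Total out = 30.96 + 123.3 + 1107 + 342 = 1603 mol.

1600 mol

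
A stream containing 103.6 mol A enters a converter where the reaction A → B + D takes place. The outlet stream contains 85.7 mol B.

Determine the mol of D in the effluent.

85.7 mol

For B: n = n₀ + 1ξ → 85.7 = 0 + 1ξ, giving ξ = 85.7 mol.
Outlet amounts (n = n₀ + ν ξ):
  A: 103.6 − 1(85.7) = 17.9
  B: 0 + 1(85.7) = 85.7
  D: 0 + 1(85.7) = 85.7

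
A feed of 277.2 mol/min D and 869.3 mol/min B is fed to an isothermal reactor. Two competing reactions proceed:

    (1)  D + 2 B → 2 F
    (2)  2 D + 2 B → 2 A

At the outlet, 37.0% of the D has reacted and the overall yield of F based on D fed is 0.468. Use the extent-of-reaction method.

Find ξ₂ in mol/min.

Yield of F: 2ξ₁ / 277.2 = 0.468 → ξ₁ = 64.86 mol/min.
Conversion of D: 1ξ₁ + 2ξ₂ = 0.37 × 277.2 = 102.6 → ξ₂ = 18.85 mol/min.
Outlet amounts (n = n₀ + Σ ν·ξ):
  D: 277.2 − 1(64.86) − 2(18.85) = 174.6
  B: 869.3 − 2(64.86) − 2(18.85) = 701.9
  F: 0 + 2(64.86) = 129.7
  A: 0 + 2(18.85) = 37.7

ξ₂ = 18.8 mol/min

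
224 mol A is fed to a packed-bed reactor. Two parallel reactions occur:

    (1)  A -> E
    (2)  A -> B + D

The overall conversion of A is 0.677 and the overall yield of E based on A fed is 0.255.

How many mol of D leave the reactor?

Yield of E: 1ξ₁ / 224 = 0.255 → ξ₁ = 57.12 mol.
Conversion of A: 1ξ₁ + 1ξ₂ = 0.677 × 224 = 151.6 → ξ₂ = 94.53 mol.
Outlet amounts (n = n₀ + Σ ν·ξ):
  A: 224 − 1(57.12) − 1(94.53) = 72.35
  E: 0 + 1(57.12) = 57.12
  B: 0 + 1(94.53) = 94.53
  D: 0 + 1(94.53) = 94.53

94.5 mol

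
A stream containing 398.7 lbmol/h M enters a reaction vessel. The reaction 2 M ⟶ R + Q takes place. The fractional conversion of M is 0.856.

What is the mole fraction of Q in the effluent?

0.428

M reacted = 0.856 × 398.7 = 341.3 lbmol/h; ν_M = −2, so ξ = 341.3/2 = 170.6 lbmol/h.
Outlet amounts (n = n₀ + ν ξ):
  M: 398.7 − 2(170.6) = 57.41
  R: 0 + 1(170.6) = 170.6
  Q: 0 + 1(170.6) = 170.6
Total out = 398.7 lbmol/h; y_Q = 170.6 / 398.7 = 0.428.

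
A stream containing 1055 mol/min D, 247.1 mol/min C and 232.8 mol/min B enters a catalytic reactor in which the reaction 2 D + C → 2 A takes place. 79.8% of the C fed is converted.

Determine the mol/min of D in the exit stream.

661 mol/min

C reacted = 0.798 × 247.1 = 197.2 mol/min; ν_C = −1, so ξ = 197.2/1 = 197.2 mol/min.
Outlet amounts (n = n₀ + ν ξ):
  D: 1055 − 2(197.2) = 660.6
  C: 247.1 − 1(197.2) = 49.91
  A: 0 + 2(197.2) = 394.4
  B: 232.8 (inert)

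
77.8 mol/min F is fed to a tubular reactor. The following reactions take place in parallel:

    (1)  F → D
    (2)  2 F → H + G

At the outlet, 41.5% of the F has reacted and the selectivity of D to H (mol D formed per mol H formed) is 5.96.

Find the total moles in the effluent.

Conversion of F: F consumed = 0.415 × 77.8 = 32.29 mol/min = 1ξ₁ + 2ξ₂.
Selectivity: 1ξ₁ / (1ξ₂) = 5.96 → ξ₁ = 5.96 ξ₂.
Substitute: (1·5.96 + 2) ξ₂ = 32.29 → ξ₂ = 4.056 mol/min, ξ₁ = 24.17 mol/min.
Outlet amounts (n = n₀ + Σ ν·ξ):
  F: 77.8 − 1(24.17) − 2(4.056) = 45.51
  D: 0 + 1(24.17) = 24.17
  H: 0 + 1(4.056) = 4.056
  G: 0 + 1(4.056) = 4.056
Total out = 45.51 + 24.17 + 4.056 + 4.056 = 77.8 mol/min.

77.8 mol/min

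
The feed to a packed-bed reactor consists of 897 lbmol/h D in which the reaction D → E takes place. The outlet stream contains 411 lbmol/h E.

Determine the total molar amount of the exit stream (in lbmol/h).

897 lbmol/h

For E: n = n₀ + 1ξ → 411 = 0 + 1ξ, giving ξ = 411 lbmol/h.
Outlet amounts (n = n₀ + ν ξ):
  D: 897 − 1(411) = 486
  E: 0 + 1(411) = 411
Total out = 486 + 411 = 897 lbmol/h.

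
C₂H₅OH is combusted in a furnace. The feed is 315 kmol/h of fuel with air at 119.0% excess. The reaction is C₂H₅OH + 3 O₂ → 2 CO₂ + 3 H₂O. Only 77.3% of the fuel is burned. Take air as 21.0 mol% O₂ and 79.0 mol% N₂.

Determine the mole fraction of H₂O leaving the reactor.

0.0701

Stoichiometric O₂ = 3 × 315 = 945 kmol/h; O₂ fed = 945 × 2.190 = 2070 kmol/h.
N₂ fed = 2070 × 79/21 = 7785 kmol/h.
Fuel reacted = 0.773 × 315 → ξ = 243.5 kmol/h.
Outlet (n = n₀ + ν ξ):
  C₂H₅OH: 315 − 1(243.5) = 71.5
  O₂: 2070 − 3(243.5) = 1339
  N₂: 7785 (inert)
  CO₂: 0 + 2(243.5) = 487
  H₂O: 0 + 3(243.5) = 730.5
Total out = 10410 kmol/h; y_H₂O = 730.5 / 10410 = 0.07015.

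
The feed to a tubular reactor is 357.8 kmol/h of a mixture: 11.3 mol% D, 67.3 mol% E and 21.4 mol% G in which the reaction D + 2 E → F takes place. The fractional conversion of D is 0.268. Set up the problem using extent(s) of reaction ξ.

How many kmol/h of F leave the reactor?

D reacted = 0.268 × 40.43 = 10.84 kmol/h; ν_D = −1, so ξ = 10.84/1 = 10.84 kmol/h.
Outlet amounts (n = n₀ + ν ξ):
  D: 40.43 − 1(10.84) = 29.6
  E: 240.8 − 2(10.84) = 219.1
  F: 0 + 1(10.84) = 10.84
  G: 76.57 (inert)

10.8 kmol/h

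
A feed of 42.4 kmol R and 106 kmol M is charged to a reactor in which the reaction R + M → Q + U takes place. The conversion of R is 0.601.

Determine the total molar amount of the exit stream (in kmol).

R reacted = 0.601 × 42.4 = 25.48 kmol; ν_R = −1, so ξ = 25.48/1 = 25.48 kmol.
Outlet amounts (n = n₀ + ν ξ):
  R: 42.4 − 1(25.48) = 16.92
  M: 106 − 1(25.48) = 80.52
  Q: 0 + 1(25.48) = 25.48
  U: 0 + 1(25.48) = 25.48
Total out = 16.92 + 80.52 + 25.48 + 25.48 = 148.4 kmol.

148 kmol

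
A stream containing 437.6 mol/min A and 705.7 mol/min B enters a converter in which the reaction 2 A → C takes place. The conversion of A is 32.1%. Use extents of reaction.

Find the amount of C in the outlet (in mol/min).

A reacted = 0.321 × 437.6 = 140.5 mol/min; ν_A = −2, so ξ = 140.5/2 = 70.23 mol/min.
Outlet amounts (n = n₀ + ν ξ):
  A: 437.6 − 2(70.23) = 297.1
  C: 0 + 1(70.23) = 70.23
  B: 705.7 (inert)

70.2 mol/min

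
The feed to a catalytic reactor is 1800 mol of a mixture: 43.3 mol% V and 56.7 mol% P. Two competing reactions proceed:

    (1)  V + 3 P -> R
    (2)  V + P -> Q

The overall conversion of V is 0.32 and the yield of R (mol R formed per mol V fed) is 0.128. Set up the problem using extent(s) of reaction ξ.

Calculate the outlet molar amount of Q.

150 mol

Yield of R: 1ξ₁ / 779.4 = 0.128 → ξ₁ = 99.76 mol.
Conversion of V: 1ξ₁ + 1ξ₂ = 0.32 × 779.4 = 249.4 → ξ₂ = 149.6 mol.
Outlet amounts (n = n₀ + Σ ν·ξ):
  V: 779.4 − 1(99.76) − 1(149.6) = 530
  P: 1021 − 3(99.76) − 1(149.6) = 571.7
  R: 0 + 1(99.76) = 99.76
  Q: 0 + 1(149.6) = 149.6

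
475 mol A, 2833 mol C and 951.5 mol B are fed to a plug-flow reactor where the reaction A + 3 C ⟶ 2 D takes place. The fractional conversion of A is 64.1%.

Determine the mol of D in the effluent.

A reacted = 0.641 × 475 = 304.5 mol; ν_A = −1, so ξ = 304.5/1 = 304.5 mol.
Outlet amounts (n = n₀ + ν ξ):
  A: 475 − 1(304.5) = 170.5
  C: 2833 − 3(304.5) = 1920
  D: 0 + 2(304.5) = 609
  B: 951.5 (inert)

609 mol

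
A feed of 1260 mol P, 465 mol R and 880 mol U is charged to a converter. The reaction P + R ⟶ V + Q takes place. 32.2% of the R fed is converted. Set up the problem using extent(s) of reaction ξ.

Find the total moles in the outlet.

2600 mol

R reacted = 0.322 × 465 = 149.7 mol; ν_R = −1, so ξ = 149.7/1 = 149.7 mol.
Outlet amounts (n = n₀ + ν ξ):
  P: 1260 − 1(149.7) = 1110
  R: 465 − 1(149.7) = 315.3
  V: 0 + 1(149.7) = 149.7
  Q: 0 + 1(149.7) = 149.7
  U: 880 (inert)
Total out = 1110 + 315.3 + 149.7 + 149.7 + 880 = 2605 mol.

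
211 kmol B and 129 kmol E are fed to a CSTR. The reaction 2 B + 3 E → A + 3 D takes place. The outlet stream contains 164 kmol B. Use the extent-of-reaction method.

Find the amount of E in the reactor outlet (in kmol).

For B: n = n₀ − 2ξ → 164 = 211 − 2ξ, giving ξ = 23.5 kmol.
Outlet amounts (n = n₀ + ν ξ):
  B: 211 − 2(23.5) = 164
  E: 129 − 3(23.5) = 58.5
  A: 0 + 1(23.5) = 23.5
  D: 0 + 3(23.5) = 70.5

58.5 kmol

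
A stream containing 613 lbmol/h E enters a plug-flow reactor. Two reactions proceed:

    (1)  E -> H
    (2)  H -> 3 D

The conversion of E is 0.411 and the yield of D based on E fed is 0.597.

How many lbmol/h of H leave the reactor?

Conversion of E: E consumed = 1ξ₁ = 0.411 × 613 → ξ₁ = 251.9 lbmol/h.
Yield of D: 3ξ₂ / 613 = 0.597 → ξ₂ = 122 lbmol/h.
Outlet amounts (n = n₀ + Σ ν·ξ):
  E: 613 − 1(251.9) = 361.1
  H: 0 + 1(251.9) − 1(122) = 130
  D: 0 + 3(122) = 366

130 lbmol/h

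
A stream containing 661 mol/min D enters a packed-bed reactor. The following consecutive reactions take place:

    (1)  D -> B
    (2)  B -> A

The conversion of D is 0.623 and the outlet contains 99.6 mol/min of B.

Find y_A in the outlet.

Conversion of D: D consumed = 1ξ₁ = 0.623 × 661 → ξ₁ = 411.8 mol/min.
B balance: n_B = 0 + 1ξ₁ − 1ξ₂ = 99.6 → ξ₂ = (1·411.8 − 99.6)/1 = 312.2 mol/min.
Outlet amounts (n = n₀ + Σ ν·ξ):
  D: 661 − 1(411.8) = 249.2
  B: 0 + 1(411.8) − 1(312.2) = 99.6
  A: 0 + 1(312.2) = 312.2
Total out = 661 mol/min; y_A = 312.2 / 661 = 0.4723.

0.472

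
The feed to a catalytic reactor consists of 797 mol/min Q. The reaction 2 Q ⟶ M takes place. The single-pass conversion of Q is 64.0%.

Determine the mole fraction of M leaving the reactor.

Q reacted = 0.64 × 797 = 510.1 mol/min; ν_Q = −2, so ξ = 510.1/2 = 255 mol/min.
Outlet amounts (n = n₀ + ν ξ):
  Q: 797 − 2(255) = 286.9
  M: 0 + 1(255) = 255
Total out = 542 mol/min; y_M = 255 / 542 = 0.4706.

0.471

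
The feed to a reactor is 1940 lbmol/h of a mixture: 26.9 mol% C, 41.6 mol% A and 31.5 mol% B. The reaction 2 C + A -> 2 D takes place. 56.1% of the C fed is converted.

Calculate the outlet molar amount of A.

C reacted = 0.561 × 521.9 = 292.8 lbmol/h; ν_C = −2, so ξ = 292.8/2 = 146.4 lbmol/h.
Outlet amounts (n = n₀ + ν ξ):
  C: 521.9 − 2(146.4) = 229.1
  A: 807 − 1(146.4) = 660.7
  D: 0 + 2(146.4) = 292.8
  B: 611.1 (inert)

661 lbmol/h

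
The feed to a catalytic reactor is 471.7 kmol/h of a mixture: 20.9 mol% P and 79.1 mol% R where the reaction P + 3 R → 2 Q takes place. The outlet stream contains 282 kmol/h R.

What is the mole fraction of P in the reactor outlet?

0.166

For R: n = n₀ − 3ξ → 282 = 373.1 − 3ξ, giving ξ = 30.37 kmol/h.
Outlet amounts (n = n₀ + ν ξ):
  P: 98.59 − 1(30.37) = 68.21
  R: 373.1 − 3(30.37) = 282
  Q: 0 + 2(30.37) = 60.74
Total out = 411 kmol/h; y_P = 68.21 / 411 = 0.166.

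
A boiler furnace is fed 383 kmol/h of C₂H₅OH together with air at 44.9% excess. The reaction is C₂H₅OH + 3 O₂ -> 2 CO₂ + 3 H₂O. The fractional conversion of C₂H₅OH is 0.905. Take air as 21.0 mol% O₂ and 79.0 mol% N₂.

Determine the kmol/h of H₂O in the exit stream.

Stoichiometric O₂ = 3 × 383 = 1149 kmol/h; O₂ fed = 1149 × 1.449 = 1665 kmol/h.
N₂ fed = 1665 × 79/21 = 6263 kmol/h.
Fuel reacted = 0.905 × 383 → ξ = 346.6 kmol/h.
Outlet (n = n₀ + ν ξ):
  C₂H₅OH: 383 − 1(346.6) = 36.38
  O₂: 1665 − 3(346.6) = 625.1
  N₂: 6263 (inert)
  CO₂: 0 + 2(346.6) = 693.2
  H₂O: 0 + 3(346.6) = 1040

1040 kmol/h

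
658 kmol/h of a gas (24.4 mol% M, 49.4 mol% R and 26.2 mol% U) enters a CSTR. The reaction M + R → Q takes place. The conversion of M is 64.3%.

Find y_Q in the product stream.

M reacted = 0.643 × 160.6 = 103.2 kmol/h; ν_M = −1, so ξ = 103.2/1 = 103.2 kmol/h.
Outlet amounts (n = n₀ + ν ξ):
  M: 160.6 − 1(103.2) = 57.32
  R: 325.1 − 1(103.2) = 221.8
  Q: 0 + 1(103.2) = 103.2
  U: 172.4 (inert)
Total out = 554.8 kmol/h; y_Q = 103.2 / 554.8 = 0.1861.

0.186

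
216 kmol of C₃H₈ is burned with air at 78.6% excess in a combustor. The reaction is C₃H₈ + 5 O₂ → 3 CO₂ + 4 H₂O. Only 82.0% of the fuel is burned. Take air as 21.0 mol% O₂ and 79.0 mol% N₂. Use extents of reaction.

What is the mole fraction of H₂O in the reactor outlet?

0.074

Stoichiometric O₂ = 5 × 216 = 1080 kmol; O₂ fed = 1080 × 1.786 = 1929 kmol.
N₂ fed = 1929 × 79/21 = 7256 kmol.
Fuel reacted = 0.82 × 216 → ξ = 177.1 kmol.
Outlet (n = n₀ + ν ξ):
  C₃H₈: 216 − 1(177.1) = 38.88
  O₂: 1929 − 5(177.1) = 1043
  N₂: 7256 (inert)
  CO₂: 0 + 3(177.1) = 531.4
  H₂O: 0 + 4(177.1) = 708.5
Total out = 9578 kmol; y_H₂O = 708.5 / 9578 = 0.07397.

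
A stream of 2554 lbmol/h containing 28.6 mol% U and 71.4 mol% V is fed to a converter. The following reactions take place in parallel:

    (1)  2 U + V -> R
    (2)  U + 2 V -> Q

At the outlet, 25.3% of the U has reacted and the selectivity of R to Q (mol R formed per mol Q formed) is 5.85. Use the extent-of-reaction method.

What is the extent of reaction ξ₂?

Conversion of U: U consumed = 0.253 × 730.4 = 184.8 lbmol/h = 2ξ₁ + 1ξ₂.
Selectivity: 1ξ₁ / (1ξ₂) = 5.85 → ξ₁ = 5.85 ξ₂.
Substitute: (2·5.85 + 1) ξ₂ = 184.8 → ξ₂ = 14.55 lbmol/h, ξ₁ = 85.13 lbmol/h.
Outlet amounts (n = n₀ + Σ ν·ξ):
  U: 730.4 − 2(85.13) − 1(14.55) = 545.6
  V: 1824 − 1(85.13) − 2(14.55) = 1709
  R: 0 + 1(85.13) = 85.13
  Q: 0 + 1(14.55) = 14.55

ξ₂ = 14.6 lbmol/h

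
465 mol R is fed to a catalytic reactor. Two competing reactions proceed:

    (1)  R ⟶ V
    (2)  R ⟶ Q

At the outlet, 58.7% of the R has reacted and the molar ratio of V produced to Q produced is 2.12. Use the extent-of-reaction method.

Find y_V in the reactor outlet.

0.399

Conversion of R: R consumed = 0.587 × 465 = 273 mol = 1ξ₁ + 1ξ₂.
Selectivity: 1ξ₁ / (1ξ₂) = 2.12 → ξ₁ = 2.12 ξ₂.
Substitute: (1·2.12 + 1) ξ₂ = 273 → ξ₂ = 87.49 mol, ξ₁ = 185.5 mol.
Outlet amounts (n = n₀ + Σ ν·ξ):
  R: 465 − 1(185.5) − 1(87.49) = 192
  V: 0 + 1(185.5) = 185.5
  Q: 0 + 1(87.49) = 87.49
Total out = 465 mol; y_V = 185.5 / 465 = 0.3989.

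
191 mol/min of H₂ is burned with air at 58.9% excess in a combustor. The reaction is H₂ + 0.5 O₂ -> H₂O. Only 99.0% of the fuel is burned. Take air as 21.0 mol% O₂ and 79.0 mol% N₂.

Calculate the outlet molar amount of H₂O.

189 mol/min

Stoichiometric O₂ = 0.5 × 191 = 95.5 mol/min; O₂ fed = 95.5 × 1.589 = 151.7 mol/min.
N₂ fed = 151.7 × 79/21 = 570.9 mol/min.
Fuel reacted = 0.99 × 191 → ξ = 189.1 mol/min.
Outlet (n = n₀ + ν ξ):
  H₂: 191 − 1(189.1) = 1.91
  O₂: 151.7 − 0.5(189.1) = 57.2
  N₂: 570.9 (inert)
  H₂O: 0 + 1(189.1) = 189.1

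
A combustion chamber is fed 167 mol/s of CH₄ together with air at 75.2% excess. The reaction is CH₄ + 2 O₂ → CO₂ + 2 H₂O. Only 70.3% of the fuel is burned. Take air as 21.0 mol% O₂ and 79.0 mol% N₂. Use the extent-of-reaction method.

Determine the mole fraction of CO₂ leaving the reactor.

Stoichiometric O₂ = 2 × 167 = 334 mol/s; O₂ fed = 334 × 1.752 = 585.2 mol/s.
N₂ fed = 585.2 × 79/21 = 2201 mol/s.
Fuel reacted = 0.703 × 167 → ξ = 117.4 mol/s.
Outlet (n = n₀ + ν ξ):
  CH₄: 167 − 1(117.4) = 49.6
  O₂: 585.2 − 2(117.4) = 350.4
  N₂: 2201 (inert)
  CO₂: 0 + 1(117.4) = 117.4
  H₂O: 0 + 2(117.4) = 234.8
Total out = 2954 mol/s; y_CO₂ = 117.4 / 2954 = 0.03975.

0.0397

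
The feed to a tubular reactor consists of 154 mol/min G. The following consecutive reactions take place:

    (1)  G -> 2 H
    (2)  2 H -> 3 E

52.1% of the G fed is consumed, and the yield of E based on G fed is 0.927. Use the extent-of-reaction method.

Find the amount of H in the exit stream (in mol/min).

65.3 mol/min

Conversion of G: G consumed = 1ξ₁ = 0.521 × 154 → ξ₁ = 80.23 mol/min.
Yield of E: 3ξ₂ / 154 = 0.927 → ξ₂ = 47.59 mol/min.
Outlet amounts (n = n₀ + Σ ν·ξ):
  G: 154 − 1(80.23) = 73.77
  H: 0 + 2(80.23) − 2(47.59) = 65.3
  E: 0 + 3(47.59) = 142.8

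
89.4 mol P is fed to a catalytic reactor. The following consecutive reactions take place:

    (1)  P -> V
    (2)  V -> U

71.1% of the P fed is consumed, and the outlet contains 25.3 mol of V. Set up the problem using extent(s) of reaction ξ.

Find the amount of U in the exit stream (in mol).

Conversion of P: P consumed = 1ξ₁ = 0.711 × 89.4 → ξ₁ = 63.56 mol.
V balance: n_V = 0 + 1ξ₁ − 1ξ₂ = 25.3 → ξ₂ = (1·63.56 − 25.3)/1 = 38.26 mol.
Outlet amounts (n = n₀ + Σ ν·ξ):
  P: 89.4 − 1(63.56) = 25.84
  V: 0 + 1(63.56) − 1(38.26) = 25.3
  U: 0 + 1(38.26) = 38.26

38.3 mol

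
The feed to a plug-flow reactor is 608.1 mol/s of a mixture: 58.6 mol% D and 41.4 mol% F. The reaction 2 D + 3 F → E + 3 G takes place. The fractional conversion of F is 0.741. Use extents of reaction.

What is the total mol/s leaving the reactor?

F reacted = 0.741 × 251.8 = 186.5 mol/s; ν_F = −3, so ξ = 186.5/3 = 62.18 mol/s.
Outlet amounts (n = n₀ + ν ξ):
  D: 356.3 − 2(62.18) = 232
  F: 251.8 − 3(62.18) = 65.2
  E: 0 + 1(62.18) = 62.18
  G: 0 + 3(62.18) = 186.5
Total out = 232 + 65.2 + 62.18 + 186.5 = 545.9 mol/s.

546 mol/s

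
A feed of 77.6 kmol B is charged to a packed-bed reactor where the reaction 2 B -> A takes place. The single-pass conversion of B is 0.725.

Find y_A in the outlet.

0.569

B reacted = 0.725 × 77.6 = 56.26 kmol; ν_B = −2, so ξ = 56.26/2 = 28.13 kmol.
Outlet amounts (n = n₀ + ν ξ):
  B: 77.6 − 2(28.13) = 21.34
  A: 0 + 1(28.13) = 28.13
Total out = 49.47 kmol; y_A = 28.13 / 49.47 = 0.5686.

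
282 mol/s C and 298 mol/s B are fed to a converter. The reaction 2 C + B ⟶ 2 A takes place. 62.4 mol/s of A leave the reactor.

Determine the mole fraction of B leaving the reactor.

0.486

For A: n = n₀ + 2ξ → 62.4 = 0 + 2ξ, giving ξ = 31.2 mol/s.
Outlet amounts (n = n₀ + ν ξ):
  C: 282 − 2(31.2) = 219.6
  B: 298 − 1(31.2) = 266.8
  A: 0 + 2(31.2) = 62.4
Total out = 548.8 mol/s; y_B = 266.8 / 548.8 = 0.4862.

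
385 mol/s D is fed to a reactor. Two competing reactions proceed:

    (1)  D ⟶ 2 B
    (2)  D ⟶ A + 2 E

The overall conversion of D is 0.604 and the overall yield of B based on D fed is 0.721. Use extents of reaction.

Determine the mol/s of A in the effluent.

Yield of B: 2ξ₁ / 385 = 0.721 → ξ₁ = 138.8 mol/s.
Conversion of D: 1ξ₁ + 1ξ₂ = 0.604 × 385 = 232.5 → ξ₂ = 93.75 mol/s.
Outlet amounts (n = n₀ + Σ ν·ξ):
  D: 385 − 1(138.8) − 1(93.75) = 152.5
  B: 0 + 2(138.8) = 277.6
  A: 0 + 1(93.75) = 93.75
  E: 0 + 2(93.75) = 187.5

93.7 mol/s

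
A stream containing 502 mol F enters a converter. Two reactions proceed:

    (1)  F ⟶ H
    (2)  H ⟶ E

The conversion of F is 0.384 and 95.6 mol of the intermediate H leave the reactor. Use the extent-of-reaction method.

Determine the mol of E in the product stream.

97.2 mol

Conversion of F: F consumed = 1ξ₁ = 0.384 × 502 → ξ₁ = 192.8 mol.
H balance: n_H = 0 + 1ξ₁ − 1ξ₂ = 95.6 → ξ₂ = (1·192.8 − 95.6)/1 = 97.17 mol.
Outlet amounts (n = n₀ + Σ ν·ξ):
  F: 502 − 1(192.8) = 309.2
  H: 0 + 1(192.8) − 1(97.17) = 95.6
  E: 0 + 1(97.17) = 97.17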